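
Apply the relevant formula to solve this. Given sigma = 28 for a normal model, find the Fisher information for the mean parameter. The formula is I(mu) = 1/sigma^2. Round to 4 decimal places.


The Fisher information for the mean of a normal distribution is I(mu) = 1/sigma^2.
sigma = 28, so sigma^2 = 784.
I(mu) = 1/784 = 0.0013

0.0013


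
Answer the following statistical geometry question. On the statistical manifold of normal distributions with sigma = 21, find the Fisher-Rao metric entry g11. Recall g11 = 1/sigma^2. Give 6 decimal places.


For the 2-parameter normal family, the Fisher metric has:
  g11 = 1/sigma^2, g22 = 2/sigma^2.
sigma = 21, sigma^2 = 441.
g11 = 0.002268

0.002268


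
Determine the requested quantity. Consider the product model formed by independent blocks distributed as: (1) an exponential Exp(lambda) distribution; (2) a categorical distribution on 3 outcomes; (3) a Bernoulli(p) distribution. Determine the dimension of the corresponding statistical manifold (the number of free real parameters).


The dimension of a statistical manifold equals the number of free
(independent) real parameters of the model. For a product of independent
blocks the parameter counts add.
- exponential (lambda): 1.
- categorical on 3 outcomes (probabilities sum to 1): 3-1 = 2.
- Bernoulli (p): 1.
Total = 1 + 2 + 1 = 4.
Dimension = 4

4


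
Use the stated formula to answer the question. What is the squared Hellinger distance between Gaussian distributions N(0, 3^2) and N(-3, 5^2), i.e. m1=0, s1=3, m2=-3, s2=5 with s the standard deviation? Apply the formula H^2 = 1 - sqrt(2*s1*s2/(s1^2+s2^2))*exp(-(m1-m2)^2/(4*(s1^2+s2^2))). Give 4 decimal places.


Squared Hellinger distance for Gaussians:
H^2 = 1 - sqrt(2*s1*s2/(s1^2+s2^2)) * exp(-(m1-m2)^2/(4*(s1^2+s2^2))).
s1^2 = 9, s2^2 = 25, s1^2+s2^2 = 34.
sqrt(2*3*5/(34)) = 0.939336.
(m1-m2)^2 = (3)^2 = 9.
exp(-9/(4*34)) = exp(-0.066176) = 0.935966.
H^2 = 1 - 0.939336*0.935966 = 0.1208

0.1208


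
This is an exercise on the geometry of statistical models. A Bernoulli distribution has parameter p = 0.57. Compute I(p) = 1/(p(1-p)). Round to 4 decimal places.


For Bernoulli(p), Fisher information is I(p) = 1/(p*(1-p)).
p = 0.57, 1-p = 0.43.
p*(1-p) = 0.2451.
I(p) = 1/0.2451 = 4.0800

4.0800


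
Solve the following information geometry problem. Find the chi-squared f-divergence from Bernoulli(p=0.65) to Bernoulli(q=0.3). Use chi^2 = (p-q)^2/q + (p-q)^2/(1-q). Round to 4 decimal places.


Chi-squared divergence between Bernoulli distributions:
chi^2 = (p-q)^2/q + (p-q)^2/(1-q).
p = 0.65, q = 0.3, p-q = 0.35.
(p-q)^2 = 0.1225.
term1 = 0.1225/0.3 = 0.408333.
term2 = 0.1225/0.7 = 0.175.
chi^2 = 0.408333 + 0.175 = 0.5833

0.5833


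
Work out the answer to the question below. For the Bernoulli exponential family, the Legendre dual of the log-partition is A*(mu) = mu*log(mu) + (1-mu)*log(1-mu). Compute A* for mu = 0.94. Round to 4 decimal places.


Legendre transform for Bernoulli:
A*(mu) = mu*log(mu) + (1-mu)*log(1-mu).
mu = 0.94, 1-mu = 0.06.
mu*log(mu) = 0.94*log(0.94) = -0.058163.
(1-mu)*log(1-mu) = 0.06*log(0.06) = -0.168805.
A* = -0.058163 + -0.168805 = -0.2270

-0.2270


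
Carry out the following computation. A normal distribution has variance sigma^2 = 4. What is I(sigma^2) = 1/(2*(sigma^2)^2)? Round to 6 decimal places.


Fisher information for variance: I(sigma^2) = 1/(2*sigma^4).
sigma^2 = 4, so sigma^4 = 16.
I = 1/(2*16) = 1/32 = 0.031250

0.031250


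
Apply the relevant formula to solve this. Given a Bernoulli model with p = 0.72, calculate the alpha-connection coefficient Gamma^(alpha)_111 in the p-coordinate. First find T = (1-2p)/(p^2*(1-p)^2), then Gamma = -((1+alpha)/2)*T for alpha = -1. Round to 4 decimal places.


Skewness (Amari-Chentsov) tensor: T = (1-2p)/(p^2*(1-p)^2).
p = 0.72, 1-2p = -0.44, p^2 = 0.5184, (1-p)^2 = 0.0784.
T = -0.44/(0.5184 * 0.0784) = -10.82609.
In the p-coordinate, Gamma^(alpha) = Gamma^(0) - (alpha/2)*T with Gamma^(0) = (1/2)*g'(p) = -T/2,
so Gamma^(alpha) = -((1+alpha)/2)*T.
alpha = -1, -(1+alpha)/2 = 0.0.
Gamma = 0.0 * -10.82609 = 0.0000

0.0000


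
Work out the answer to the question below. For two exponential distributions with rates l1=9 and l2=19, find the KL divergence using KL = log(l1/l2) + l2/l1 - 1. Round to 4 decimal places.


KL divergence for exponential family:
KL = log(l1/l2) + l2/l1 - 1.
log(9/19) = -0.747214.
19/9 = 2.111111.
KL = -0.747214 + 2.111111 - 1 = 0.3639

0.3639


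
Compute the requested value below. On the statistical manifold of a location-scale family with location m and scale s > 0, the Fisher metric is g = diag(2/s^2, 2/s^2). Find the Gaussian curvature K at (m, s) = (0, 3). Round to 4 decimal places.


The metric has the form g = (A dm^2 + B ds^2)/s^2 with A = 2, B = 2.
Substitute u = sqrt(A/B)*m: g = B*(du^2 + ds^2)/s^2, i.e. B times the
Poincare upper half-plane metric, which has constant Gaussian curvature -1.
Scaling a 2D metric by a constant c divides the Gaussian curvature by c,
so K = -1/B = -1/(2) = -0.5000 everywhere (the point (m, s) = (0, 3) is irrelevant:
the curvature is constant).
The requested Gaussian curvature is K = -0.5000.

-0.5000


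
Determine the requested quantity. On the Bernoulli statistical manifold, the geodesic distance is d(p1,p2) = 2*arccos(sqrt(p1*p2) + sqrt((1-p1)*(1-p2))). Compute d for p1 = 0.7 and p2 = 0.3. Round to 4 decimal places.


Geodesic distance on Bernoulli manifold:
d(p1,p2) = 2*arccos(sqrt(p1*p2) + sqrt((1-p1)*(1-p2))).
sqrt(p1*p2) = sqrt(0.7*0.3) = 0.458258.
sqrt((1-p1)*(1-p2)) = sqrt(0.3*0.7) = 0.458258.
arg = 0.458258 + 0.458258 = 0.916515.
d = 2*arccos(0.916515) = 0.8230

0.8230


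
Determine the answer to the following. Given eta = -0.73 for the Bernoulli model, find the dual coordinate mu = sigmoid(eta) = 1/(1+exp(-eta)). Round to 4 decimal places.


Dual coordinate (expectation parameter) for Bernoulli:
mu = 1/(1+exp(-eta)).
eta = -0.73.
exp(-eta) = exp(0.73) = 2.075081.
mu = 1/(1+2.075081) = 0.3252

0.3252


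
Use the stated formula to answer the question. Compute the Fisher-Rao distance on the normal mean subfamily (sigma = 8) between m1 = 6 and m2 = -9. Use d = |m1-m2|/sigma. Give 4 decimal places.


On the fixed-variance normal subfamily, geodesic distance = |m1-m2|/sigma.
|6 - -9| = 15.
sigma = 8.
d = 15/8 = 1.8750

1.8750


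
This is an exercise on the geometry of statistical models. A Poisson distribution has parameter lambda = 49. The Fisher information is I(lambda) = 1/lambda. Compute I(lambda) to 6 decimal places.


Fisher information for Poisson: I(lambda) = 1/lambda.
lambda = 49.
I(lambda) = 1/49 = 0.020408

0.020408


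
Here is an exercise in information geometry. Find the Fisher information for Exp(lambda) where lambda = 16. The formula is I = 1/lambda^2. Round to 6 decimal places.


Fisher information for exponential: I(lambda) = 1/lambda^2.
lambda = 16, lambda^2 = 256.
I = 1/256 = 0.003906

0.003906


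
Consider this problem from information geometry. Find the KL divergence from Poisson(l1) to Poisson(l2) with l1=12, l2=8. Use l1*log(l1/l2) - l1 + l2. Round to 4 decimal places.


KL divergence for Poisson:
KL = l1*log(l1/l2) - l1 + l2.
l1 = 12, l2 = 8.
log(12/8) = 0.405465.
l1*log(l1/l2) = 12 * 0.405465 = 4.865581.
KL = 4.865581 - 12 + 8 = 0.8656

0.8656


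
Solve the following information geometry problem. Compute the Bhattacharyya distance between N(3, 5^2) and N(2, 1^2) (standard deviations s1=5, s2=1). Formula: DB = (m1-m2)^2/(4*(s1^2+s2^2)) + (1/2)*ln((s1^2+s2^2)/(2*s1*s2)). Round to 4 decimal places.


Bhattacharyya distance between two Gaussians:
DB = (m1-m2)^2/(4*(s1^2+s2^2)) + (1/2)*ln((s1^2+s2^2)/(2*s1*s2)).
(m1-m2)^2 = (1)^2 = 1.
s1^2+s2^2 = 25 + 1 = 26.
term1 = 1/104 = 0.009615.
term2 = 0.5*ln(26/10.0) = 0.477756.
DB = 0.009615 + 0.477756 = 0.4874

0.4874


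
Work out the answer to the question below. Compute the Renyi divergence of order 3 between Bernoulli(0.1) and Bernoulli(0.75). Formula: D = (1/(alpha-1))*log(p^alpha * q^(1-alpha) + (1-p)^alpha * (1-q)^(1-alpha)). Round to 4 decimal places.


Renyi divergence of order alpha between Bernoulli distributions:
D = (1/(alpha-1))*log(p^alpha * q^(1-alpha) + (1-p)^alpha * (1-q)^(1-alpha)).
alpha = 3, p = 0.1, q = 0.75.
p^alpha * q^(1-alpha) = 0.1^3 * 0.75^-2 = 0.001778.
(1-p)^alpha * (1-q)^(1-alpha) = 0.9^3 * 0.25^-2 = 11.664.
sum = 0.001778 + 11.664 = 11.665778.
D = (1/2)*log(11.665778) = 1.2283

1.2283


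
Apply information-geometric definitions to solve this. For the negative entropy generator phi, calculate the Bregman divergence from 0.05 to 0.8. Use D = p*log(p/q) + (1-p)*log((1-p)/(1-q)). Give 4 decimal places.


Bregman divergence with negative entropy generator:
D = p*log(p/q) + (1-p)*log((1-p)/(1-q)).
p = 0.05, q = 0.8.
p*log(p/q) = 0.05*log(0.05/0.8) = -0.138629.
(1-p)*log((1-p)/(1-q)) = 0.95*log(0.95/0.2) = 1.480237.
D = -0.138629 + 1.480237 = 1.3416

1.3416


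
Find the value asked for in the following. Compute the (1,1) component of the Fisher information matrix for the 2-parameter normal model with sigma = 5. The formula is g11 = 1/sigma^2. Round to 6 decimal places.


For the 2-parameter normal family, the Fisher metric has:
  g11 = 1/sigma^2, g22 = 2/sigma^2.
sigma = 5, sigma^2 = 25.
g11 = 0.040000

0.040000


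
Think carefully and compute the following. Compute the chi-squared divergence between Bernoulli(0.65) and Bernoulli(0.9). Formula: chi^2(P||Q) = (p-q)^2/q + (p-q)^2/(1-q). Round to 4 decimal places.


Chi-squared divergence between Bernoulli distributions:
chi^2 = (p-q)^2/q + (p-q)^2/(1-q).
p = 0.65, q = 0.9, p-q = -0.25.
(p-q)^2 = 0.0625.
term1 = 0.0625/0.9 = 0.069444.
term2 = 0.0625/0.1 = 0.625.
chi^2 = 0.069444 + 0.625 = 0.6944

0.6944


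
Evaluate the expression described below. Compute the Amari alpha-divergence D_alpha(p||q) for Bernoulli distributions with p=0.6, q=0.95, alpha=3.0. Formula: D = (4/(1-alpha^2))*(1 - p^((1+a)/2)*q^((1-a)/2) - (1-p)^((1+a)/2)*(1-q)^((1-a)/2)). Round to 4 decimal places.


Amari alpha-divergence:
D = (4/(1-alpha^2))*(1 - p^((1+a)/2)*q^((1-a)/2) - (1-p)^((1+a)/2)*(1-q)^((1-a)/2)).
alpha = 3.0, p = 0.6, q = 0.95.
e1 = (1+alpha)/2 = 2.0, e2 = (1-alpha)/2 = -1.0.
t1 = p^e1 * q^e2 = 0.6^2.0 * 0.95^-1.0 = 0.378947.
t2 = (1-p)^e1 * (1-q)^e2 = 0.4^2.0 * 0.05^-1.0 = 3.2.
4/(1-alpha^2) = -0.5.
D = -0.5*(1 - 0.378947 - 3.2) = 1.2895

1.2895


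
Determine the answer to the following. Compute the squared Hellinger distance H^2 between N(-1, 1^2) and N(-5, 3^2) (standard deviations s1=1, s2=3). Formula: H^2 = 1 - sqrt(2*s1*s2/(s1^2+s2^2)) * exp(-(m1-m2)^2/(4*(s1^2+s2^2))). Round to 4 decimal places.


Squared Hellinger distance for Gaussians:
H^2 = 1 - sqrt(2*s1*s2/(s1^2+s2^2)) * exp(-(m1-m2)^2/(4*(s1^2+s2^2))).
s1^2 = 1, s2^2 = 9, s1^2+s2^2 = 10.
sqrt(2*1*3/(10)) = 0.774597.
(m1-m2)^2 = (4)^2 = 16.
exp(-16/(4*10)) = exp(-0.4) = 0.67032.
H^2 = 1 - 0.774597*0.67032 = 0.4808

0.4808


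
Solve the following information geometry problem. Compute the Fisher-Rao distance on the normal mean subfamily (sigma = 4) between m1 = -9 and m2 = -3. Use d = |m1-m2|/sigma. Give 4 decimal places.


On the fixed-variance normal subfamily, geodesic distance = |m1-m2|/sigma.
|-9 - -3| = 6.
sigma = 4.
d = 6/4 = 1.5000

1.5000


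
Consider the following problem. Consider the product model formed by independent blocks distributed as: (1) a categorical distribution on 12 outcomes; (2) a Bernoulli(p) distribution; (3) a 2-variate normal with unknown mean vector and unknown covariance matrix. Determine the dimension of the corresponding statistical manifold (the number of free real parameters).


The dimension of a statistical manifold equals the number of free
(independent) real parameters of the model. For a product of independent
blocks the parameter counts add.
- categorical on 12 outcomes (probabilities sum to 1): 12-1 = 11.
- Bernoulli (p): 1.
- 2-variate normal: 2 (mean) + 2*3/2 = 3 (symmetric covariance) = 5.
Total = 11 + 1 + 5 = 17.
Dimension = 17

17


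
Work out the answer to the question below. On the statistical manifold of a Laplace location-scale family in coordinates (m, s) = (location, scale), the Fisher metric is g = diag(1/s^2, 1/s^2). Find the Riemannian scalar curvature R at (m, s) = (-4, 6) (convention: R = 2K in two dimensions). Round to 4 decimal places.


The metric has the form g = (A dm^2 + B ds^2)/s^2 with A = 1, B = 1.
Substitute u = sqrt(A/B)*m: g = B*(du^2 + ds^2)/s^2, i.e. B times the
Poincare upper half-plane metric, which has constant Gaussian curvature -1.
Scaling a 2D metric by a constant c divides the Gaussian curvature by c,
so K = -1/B = -1/(1) = -1.0000 everywhere (the point (m, s) = (-4, 6) is irrelevant:
the curvature is constant).
Scalar curvature in dimension 2: R = 2K = -2/(1) = -2.0000.

-2.0000


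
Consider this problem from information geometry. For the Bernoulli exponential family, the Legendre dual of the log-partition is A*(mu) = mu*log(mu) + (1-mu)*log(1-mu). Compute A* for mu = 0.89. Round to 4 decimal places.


Legendre transform for Bernoulli:
A*(mu) = mu*log(mu) + (1-mu)*log(1-mu).
mu = 0.89, 1-mu = 0.11.
mu*log(mu) = 0.89*log(0.89) = -0.103715.
(1-mu)*log(1-mu) = 0.11*log(0.11) = -0.2428.
A* = -0.103715 + -0.2428 = -0.3465

-0.3465


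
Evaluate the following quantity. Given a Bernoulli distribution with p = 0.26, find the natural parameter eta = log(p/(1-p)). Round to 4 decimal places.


Natural parameter for Bernoulli: eta = log(p/(1-p)).
p = 0.26, 1-p = 0.74.
p/(1-p) = 0.351351.
eta = log(0.351351) = -1.0460

-1.0460


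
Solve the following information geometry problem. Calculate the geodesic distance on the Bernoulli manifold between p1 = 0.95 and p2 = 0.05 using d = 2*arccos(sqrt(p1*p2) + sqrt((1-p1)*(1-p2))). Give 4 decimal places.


Geodesic distance on Bernoulli manifold:
d(p1,p2) = 2*arccos(sqrt(p1*p2) + sqrt((1-p1)*(1-p2))).
sqrt(p1*p2) = sqrt(0.95*0.05) = 0.217945.
sqrt((1-p1)*(1-p2)) = sqrt(0.05*0.95) = 0.217945.
arg = 0.217945 + 0.217945 = 0.43589.
d = 2*arccos(0.43589) = 2.2395

2.2395


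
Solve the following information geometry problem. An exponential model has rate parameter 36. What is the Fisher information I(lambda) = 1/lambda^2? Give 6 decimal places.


Fisher information for exponential: I(lambda) = 1/lambda^2.
lambda = 36, lambda^2 = 1296.
I = 1/1296 = 0.000772

0.000772


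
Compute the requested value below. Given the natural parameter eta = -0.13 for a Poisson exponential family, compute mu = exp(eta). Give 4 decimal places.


Expectation parameter for Poisson exponential family:
mu = exp(eta).
eta = -0.13.
mu = exp(-0.13) = 0.8781

0.8781


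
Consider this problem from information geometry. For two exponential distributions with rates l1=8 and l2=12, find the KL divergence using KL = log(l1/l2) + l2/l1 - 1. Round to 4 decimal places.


KL divergence for exponential family:
KL = log(l1/l2) + l2/l1 - 1.
log(8/12) = -0.405465.
12/8 = 1.5.
KL = -0.405465 + 1.5 - 1 = 0.0945

0.0945


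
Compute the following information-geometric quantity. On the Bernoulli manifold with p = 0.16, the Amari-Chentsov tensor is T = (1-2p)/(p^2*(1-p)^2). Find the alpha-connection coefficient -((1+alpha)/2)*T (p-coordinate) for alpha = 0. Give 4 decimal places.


Skewness (Amari-Chentsov) tensor: T = (1-2p)/(p^2*(1-p)^2).
p = 0.16, 1-2p = 0.68, p^2 = 0.0256, (1-p)^2 = 0.7056.
T = 0.68/(0.0256 * 0.7056) = 37.645266.
In the p-coordinate, Gamma^(alpha) = Gamma^(0) - (alpha/2)*T with Gamma^(0) = (1/2)*g'(p) = -T/2,
so Gamma^(alpha) = -((1+alpha)/2)*T.
alpha = 0, -(1+alpha)/2 = -0.5.
Gamma = -0.5 * 37.645266 = -18.8226

-18.8226


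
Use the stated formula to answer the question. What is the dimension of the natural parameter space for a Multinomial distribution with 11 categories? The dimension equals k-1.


Exponential family dimension calculation:
For Multinomial with k=11 categories, dim = k-1 = 10.

10


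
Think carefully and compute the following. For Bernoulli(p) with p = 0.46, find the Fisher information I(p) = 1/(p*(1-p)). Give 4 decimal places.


For Bernoulli(p), Fisher information is I(p) = 1/(p*(1-p)).
p = 0.46, 1-p = 0.54.
p*(1-p) = 0.2484.
I(p) = 1/0.2484 = 4.0258

4.0258


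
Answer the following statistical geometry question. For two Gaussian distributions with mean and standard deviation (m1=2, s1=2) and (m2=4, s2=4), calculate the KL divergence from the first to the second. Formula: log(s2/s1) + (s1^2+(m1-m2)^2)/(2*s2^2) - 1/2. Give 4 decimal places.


KL divergence between normal distributions:
KL = log(s2/s1) + (s1^2 + (m1-m2)^2)/(2*s2^2) - 1/2.
log(4/2) = 0.693147.
(2^2 + (2-4)^2)/(2*4^2) = (4 + 4)/32 = 0.25.
KL = 0.693147 + 0.25 - 0.5 = 0.4431

0.4431


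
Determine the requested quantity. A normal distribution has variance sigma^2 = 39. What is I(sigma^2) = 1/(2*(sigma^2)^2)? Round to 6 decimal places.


Fisher information for variance: I(sigma^2) = 1/(2*sigma^4).
sigma^2 = 39, so sigma^4 = 1521.
I = 1/(2*1521) = 1/3042 = 0.000329

0.000329


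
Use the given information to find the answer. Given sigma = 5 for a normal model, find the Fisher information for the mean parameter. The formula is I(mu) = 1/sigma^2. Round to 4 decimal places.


The Fisher information for the mean of a normal distribution is I(mu) = 1/sigma^2.
sigma = 5, so sigma^2 = 25.
I(mu) = 1/25 = 0.0400

0.0400


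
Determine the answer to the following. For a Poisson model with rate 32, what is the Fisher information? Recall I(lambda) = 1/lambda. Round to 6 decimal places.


Fisher information for Poisson: I(lambda) = 1/lambda.
lambda = 32.
I(lambda) = 1/32 = 0.031250

0.031250


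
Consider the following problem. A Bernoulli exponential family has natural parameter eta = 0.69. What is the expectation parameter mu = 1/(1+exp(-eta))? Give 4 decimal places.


Dual coordinate (expectation parameter) for Bernoulli:
mu = 1/(1+exp(-eta)).
eta = 0.69.
exp(-eta) = exp(-0.69) = 0.501576.
mu = 1/(1+0.501576) = 0.6660

0.6660


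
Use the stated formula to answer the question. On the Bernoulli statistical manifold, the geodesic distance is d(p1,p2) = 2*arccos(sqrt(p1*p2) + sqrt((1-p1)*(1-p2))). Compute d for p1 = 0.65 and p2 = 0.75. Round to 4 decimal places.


Geodesic distance on Bernoulli manifold:
d(p1,p2) = 2*arccos(sqrt(p1*p2) + sqrt((1-p1)*(1-p2))).
sqrt(p1*p2) = sqrt(0.65*0.75) = 0.698212.
sqrt((1-p1)*(1-p2)) = sqrt(0.35*0.25) = 0.295804.
arg = 0.698212 + 0.295804 = 0.994016.
d = 2*arccos(0.994016) = 0.2189

0.2189


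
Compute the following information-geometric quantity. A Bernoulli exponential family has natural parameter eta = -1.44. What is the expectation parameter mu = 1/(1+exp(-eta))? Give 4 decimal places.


Dual coordinate (expectation parameter) for Bernoulli:
mu = 1/(1+exp(-eta)).
eta = -1.44.
exp(-eta) = exp(1.44) = 4.220696.
mu = 1/(1+4.220696) = 0.1915

0.1915


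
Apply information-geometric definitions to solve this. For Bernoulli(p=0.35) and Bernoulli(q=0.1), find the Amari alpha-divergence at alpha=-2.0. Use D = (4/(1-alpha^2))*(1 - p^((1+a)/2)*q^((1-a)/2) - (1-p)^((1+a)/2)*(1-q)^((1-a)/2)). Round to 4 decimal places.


Amari alpha-divergence:
D = (4/(1-alpha^2))*(1 - p^((1+a)/2)*q^((1-a)/2) - (1-p)^((1+a)/2)*(1-q)^((1-a)/2)).
alpha = -2.0, p = 0.35, q = 0.1.
e1 = (1+alpha)/2 = -0.5, e2 = (1-alpha)/2 = 1.5.
t1 = p^e1 * q^e2 = 0.35^-0.5 * 0.1^1.5 = 0.053452.
t2 = (1-p)^e1 * (1-q)^e2 = 0.65^-0.5 * 0.9^1.5 = 1.059027.
4/(1-alpha^2) = -1.333333.
D = -1.333333*(1 - 0.053452 - 1.059027) = 0.1500

0.1500


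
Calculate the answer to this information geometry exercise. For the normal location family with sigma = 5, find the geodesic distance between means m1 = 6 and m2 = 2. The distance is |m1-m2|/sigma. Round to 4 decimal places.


On the fixed-variance normal subfamily, geodesic distance = |m1-m2|/sigma.
|6 - 2| = 4.
sigma = 5.
d = 4/5 = 0.8000

0.8000


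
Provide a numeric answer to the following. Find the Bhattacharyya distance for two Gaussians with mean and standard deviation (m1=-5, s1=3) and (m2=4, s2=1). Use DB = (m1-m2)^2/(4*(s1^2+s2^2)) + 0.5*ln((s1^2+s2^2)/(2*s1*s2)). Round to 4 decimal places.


Bhattacharyya distance between two Gaussians:
DB = (m1-m2)^2/(4*(s1^2+s2^2)) + (1/2)*ln((s1^2+s2^2)/(2*s1*s2)).
(m1-m2)^2 = (-9)^2 = 81.
s1^2+s2^2 = 9 + 1 = 10.
term1 = 81/40 = 2.025.
term2 = 0.5*ln(10/6.0) = 0.255413.
DB = 2.025 + 0.255413 = 2.2804

2.2804


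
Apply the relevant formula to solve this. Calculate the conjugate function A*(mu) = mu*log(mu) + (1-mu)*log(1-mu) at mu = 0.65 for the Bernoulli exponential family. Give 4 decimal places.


Legendre transform for Bernoulli:
A*(mu) = mu*log(mu) + (1-mu)*log(1-mu).
mu = 0.65, 1-mu = 0.35.
mu*log(mu) = 0.65*log(0.65) = -0.280009.
(1-mu)*log(1-mu) = 0.35*log(0.35) = -0.367438.
A* = -0.280009 + -0.367438 = -0.6474

-0.6474


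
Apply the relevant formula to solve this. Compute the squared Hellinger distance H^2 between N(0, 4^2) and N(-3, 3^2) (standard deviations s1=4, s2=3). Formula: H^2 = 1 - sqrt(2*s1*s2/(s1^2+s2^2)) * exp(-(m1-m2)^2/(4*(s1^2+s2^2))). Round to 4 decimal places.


Squared Hellinger distance for Gaussians:
H^2 = 1 - sqrt(2*s1*s2/(s1^2+s2^2)) * exp(-(m1-m2)^2/(4*(s1^2+s2^2))).
s1^2 = 16, s2^2 = 9, s1^2+s2^2 = 25.
sqrt(2*4*3/(25)) = 0.979796.
(m1-m2)^2 = (3)^2 = 9.
exp(-9/(4*25)) = exp(-0.09) = 0.913931.
H^2 = 1 - 0.979796*0.913931 = 0.1045

0.1045


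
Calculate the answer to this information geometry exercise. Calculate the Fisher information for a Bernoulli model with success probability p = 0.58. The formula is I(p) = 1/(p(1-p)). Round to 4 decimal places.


For Bernoulli(p), Fisher information is I(p) = 1/(p*(1-p)).
p = 0.58, 1-p = 0.42.
p*(1-p) = 0.2436.
I(p) = 1/0.2436 = 4.1051

4.1051


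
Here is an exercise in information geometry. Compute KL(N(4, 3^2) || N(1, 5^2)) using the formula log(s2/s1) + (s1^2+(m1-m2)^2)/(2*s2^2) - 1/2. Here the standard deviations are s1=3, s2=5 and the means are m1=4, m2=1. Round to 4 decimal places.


KL divergence between normal distributions:
KL = log(s2/s1) + (s1^2 + (m1-m2)^2)/(2*s2^2) - 1/2.
log(5/3) = 0.510826.
(3^2 + (4-1)^2)/(2*5^2) = (9 + 9)/50 = 0.36.
KL = 0.510826 + 0.36 - 0.5 = 0.3708

0.3708


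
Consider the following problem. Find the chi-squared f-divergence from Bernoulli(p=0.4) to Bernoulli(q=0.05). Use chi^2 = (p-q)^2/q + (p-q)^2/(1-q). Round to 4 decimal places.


Chi-squared divergence between Bernoulli distributions:
chi^2 = (p-q)^2/q + (p-q)^2/(1-q).
p = 0.4, q = 0.05, p-q = 0.35.
(p-q)^2 = 0.1225.
term1 = 0.1225/0.05 = 2.45.
term2 = 0.1225/0.95 = 0.128947.
chi^2 = 2.45 + 0.128947 = 2.5789

2.5789


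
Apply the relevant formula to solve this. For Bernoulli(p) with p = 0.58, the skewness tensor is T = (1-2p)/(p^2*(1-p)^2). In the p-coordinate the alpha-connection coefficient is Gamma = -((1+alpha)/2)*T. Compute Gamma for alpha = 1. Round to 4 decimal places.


Skewness (Amari-Chentsov) tensor: T = (1-2p)/(p^2*(1-p)^2).
p = 0.58, 1-2p = -0.16, p^2 = 0.3364, (1-p)^2 = 0.1764.
T = -0.16/(0.3364 * 0.1764) = -2.696283.
In the p-coordinate, Gamma^(alpha) = Gamma^(0) - (alpha/2)*T with Gamma^(0) = (1/2)*g'(p) = -T/2,
so Gamma^(alpha) = -((1+alpha)/2)*T.
alpha = 1, -(1+alpha)/2 = -1.0.
Gamma = -1.0 * -2.696283 = 2.6963

2.6963


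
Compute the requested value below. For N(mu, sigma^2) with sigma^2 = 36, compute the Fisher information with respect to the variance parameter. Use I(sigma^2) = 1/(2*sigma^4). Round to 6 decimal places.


Fisher information for variance: I(sigma^2) = 1/(2*sigma^4).
sigma^2 = 36, so sigma^4 = 1296.
I = 1/(2*1296) = 1/2592 = 0.000386

0.000386


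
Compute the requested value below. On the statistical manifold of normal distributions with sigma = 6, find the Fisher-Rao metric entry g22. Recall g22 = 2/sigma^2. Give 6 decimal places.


For the 2-parameter normal family, the Fisher metric has:
  g11 = 1/sigma^2, g22 = 2/sigma^2.
sigma = 6, sigma^2 = 36.
g22 = 0.055556

0.055556


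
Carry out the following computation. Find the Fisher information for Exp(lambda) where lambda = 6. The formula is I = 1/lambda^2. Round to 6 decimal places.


Fisher information for exponential: I(lambda) = 1/lambda^2.
lambda = 6, lambda^2 = 36.
I = 1/36 = 0.027778

0.027778


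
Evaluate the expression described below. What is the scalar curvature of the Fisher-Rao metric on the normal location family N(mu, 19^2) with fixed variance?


This family has a single free parameter, so its statistical manifold
is 1-dimensional. The Riemann curvature tensor of any 1-dimensional
Riemannian manifold vanishes identically, so R = 0.

0


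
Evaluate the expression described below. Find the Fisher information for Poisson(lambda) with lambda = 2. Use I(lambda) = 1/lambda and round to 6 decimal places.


Fisher information for Poisson: I(lambda) = 1/lambda.
lambda = 2.
I(lambda) = 1/2 = 0.500000

0.500000


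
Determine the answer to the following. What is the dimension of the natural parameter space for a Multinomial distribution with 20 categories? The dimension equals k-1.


Exponential family dimension calculation:
For Multinomial with k=20 categories, dim = k-1 = 19.

19


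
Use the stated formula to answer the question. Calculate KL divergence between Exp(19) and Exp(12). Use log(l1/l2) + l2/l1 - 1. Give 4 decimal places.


KL divergence for exponential family:
KL = log(l1/l2) + l2/l1 - 1.
log(19/12) = 0.459532.
12/19 = 0.631579.
KL = 0.459532 + 0.631579 - 1 = 0.0911

0.0911


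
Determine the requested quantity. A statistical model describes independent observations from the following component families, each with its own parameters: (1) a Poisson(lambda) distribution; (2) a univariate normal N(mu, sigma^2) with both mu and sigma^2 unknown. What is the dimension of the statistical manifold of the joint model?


The dimension of a statistical manifold equals the number of free
(independent) real parameters of the model. For a product of independent
blocks the parameter counts add.
- Poisson (lambda): 1.
- normal (mu, sigma^2): 2.
Total = 1 + 2 = 3.
Dimension = 3

3


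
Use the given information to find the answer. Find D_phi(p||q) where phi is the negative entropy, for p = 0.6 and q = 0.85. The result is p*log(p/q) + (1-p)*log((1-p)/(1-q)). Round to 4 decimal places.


Bregman divergence with negative entropy generator:
D = p*log(p/q) + (1-p)*log((1-p)/(1-q)).
p = 0.6, q = 0.85.
p*log(p/q) = 0.6*log(0.6/0.85) = -0.208984.
(1-p)*log((1-p)/(1-q)) = 0.4*log(0.4/0.15) = 0.392332.
D = -0.208984 + 0.392332 = 0.1833

0.1833


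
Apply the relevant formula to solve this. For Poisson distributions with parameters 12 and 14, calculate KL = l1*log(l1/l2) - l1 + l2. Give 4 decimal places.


KL divergence for Poisson:
KL = l1*log(l1/l2) - l1 + l2.
l1 = 12, l2 = 14.
log(12/14) = -0.154151.
l1*log(l1/l2) = 12 * -0.154151 = -1.849808.
KL = -1.849808 - 12 + 14 = 0.1502

0.1502


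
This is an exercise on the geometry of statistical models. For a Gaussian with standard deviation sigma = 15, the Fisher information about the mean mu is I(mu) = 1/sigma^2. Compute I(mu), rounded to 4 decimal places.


The Fisher information for the mean of a normal distribution is I(mu) = 1/sigma^2.
sigma = 15, so sigma^2 = 225.
I(mu) = 1/225 = 0.0044

0.0044


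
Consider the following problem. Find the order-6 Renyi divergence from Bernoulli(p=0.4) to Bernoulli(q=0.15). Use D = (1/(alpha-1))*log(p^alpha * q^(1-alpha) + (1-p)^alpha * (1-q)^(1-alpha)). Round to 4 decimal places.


Renyi divergence of order alpha between Bernoulli distributions:
D = (1/(alpha-1))*log(p^alpha * q^(1-alpha) + (1-p)^alpha * (1-q)^(1-alpha)).
alpha = 6, p = 0.4, q = 0.15.
p^alpha * q^(1-alpha) = 0.4^6 * 0.15^-5 = 53.939095.
(1-p)^alpha * (1-q)^(1-alpha) = 0.6^6 * 0.85^-5 = 0.105151.
sum = 53.939095 + 0.105151 = 54.044246.
D = (1/5)*log(54.044246) = 0.7980

0.7980


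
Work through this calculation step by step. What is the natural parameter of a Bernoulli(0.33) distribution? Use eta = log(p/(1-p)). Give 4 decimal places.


Natural parameter for Bernoulli: eta = log(p/(1-p)).
p = 0.33, 1-p = 0.67.
p/(1-p) = 0.492537.
eta = log(0.492537) = -0.7082

-0.7082


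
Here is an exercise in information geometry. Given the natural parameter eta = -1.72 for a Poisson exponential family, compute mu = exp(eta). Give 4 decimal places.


Expectation parameter for Poisson exponential family:
mu = exp(eta).
eta = -1.72.
mu = exp(-1.72) = 0.1791

0.1791


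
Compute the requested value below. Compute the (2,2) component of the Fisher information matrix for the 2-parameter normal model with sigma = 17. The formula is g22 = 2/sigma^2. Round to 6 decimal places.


For the 2-parameter normal family, the Fisher metric has:
  g11 = 1/sigma^2, g22 = 2/sigma^2.
sigma = 17, sigma^2 = 289.
g22 = 0.006920

0.006920


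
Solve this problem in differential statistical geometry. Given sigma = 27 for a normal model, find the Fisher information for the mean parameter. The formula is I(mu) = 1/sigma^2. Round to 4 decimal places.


The Fisher information for the mean of a normal distribution is I(mu) = 1/sigma^2.
sigma = 27, so sigma^2 = 729.
I(mu) = 1/729 = 0.0014

0.0014


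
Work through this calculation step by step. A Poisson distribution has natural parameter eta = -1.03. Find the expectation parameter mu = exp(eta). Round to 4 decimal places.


Expectation parameter for Poisson exponential family:
mu = exp(eta).
eta = -1.03.
mu = exp(-1.03) = 0.3570

0.3570


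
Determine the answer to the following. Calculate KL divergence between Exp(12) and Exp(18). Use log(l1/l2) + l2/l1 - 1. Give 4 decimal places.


KL divergence for exponential family:
KL = log(l1/l2) + l2/l1 - 1.
log(12/18) = -0.405465.
18/12 = 1.5.
KL = -0.405465 + 1.5 - 1 = 0.0945

0.0945


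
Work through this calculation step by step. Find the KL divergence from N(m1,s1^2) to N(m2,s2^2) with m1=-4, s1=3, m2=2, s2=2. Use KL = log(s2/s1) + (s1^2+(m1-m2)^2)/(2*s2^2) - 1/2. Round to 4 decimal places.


KL divergence between normal distributions:
KL = log(s2/s1) + (s1^2 + (m1-m2)^2)/(2*s2^2) - 1/2.
log(2/3) = -0.405465.
(3^2 + (-4-2)^2)/(2*2^2) = (9 + 36)/8 = 5.625.
KL = -0.405465 + 5.625 - 0.5 = 4.7195

4.7195


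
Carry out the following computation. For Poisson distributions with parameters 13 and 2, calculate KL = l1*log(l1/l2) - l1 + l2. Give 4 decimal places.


KL divergence for Poisson:
KL = l1*log(l1/l2) - l1 + l2.
l1 = 13, l2 = 2.
log(13/2) = 1.871802.
l1*log(l1/l2) = 13 * 1.871802 = 24.333428.
KL = 24.333428 - 13 + 2 = 13.3334

13.3334


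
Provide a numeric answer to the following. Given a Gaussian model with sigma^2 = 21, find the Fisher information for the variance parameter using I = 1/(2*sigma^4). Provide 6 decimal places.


Fisher information for variance: I(sigma^2) = 1/(2*sigma^4).
sigma^2 = 21, so sigma^4 = 441.
I = 1/(2*441) = 1/882 = 0.001134

0.001134


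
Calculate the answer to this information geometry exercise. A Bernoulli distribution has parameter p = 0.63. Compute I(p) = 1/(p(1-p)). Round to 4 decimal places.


For Bernoulli(p), Fisher information is I(p) = 1/(p*(1-p)).
p = 0.63, 1-p = 0.37.
p*(1-p) = 0.2331.
I(p) = 1/0.2331 = 4.2900

4.2900


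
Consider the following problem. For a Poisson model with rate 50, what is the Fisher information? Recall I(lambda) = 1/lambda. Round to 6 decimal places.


Fisher information for Poisson: I(lambda) = 1/lambda.
lambda = 50.
I(lambda) = 1/50 = 0.020000

0.020000


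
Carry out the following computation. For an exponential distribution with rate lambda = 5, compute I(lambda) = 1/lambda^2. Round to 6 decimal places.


Fisher information for exponential: I(lambda) = 1/lambda^2.
lambda = 5, lambda^2 = 25.
I = 1/25 = 0.040000

0.040000


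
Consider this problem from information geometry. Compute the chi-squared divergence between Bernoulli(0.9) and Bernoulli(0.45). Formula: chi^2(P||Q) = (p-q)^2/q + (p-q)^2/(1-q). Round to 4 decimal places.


Chi-squared divergence between Bernoulli distributions:
chi^2 = (p-q)^2/q + (p-q)^2/(1-q).
p = 0.9, q = 0.45, p-q = 0.45.
(p-q)^2 = 0.2025.
term1 = 0.2025/0.45 = 0.45.
term2 = 0.2025/0.55 = 0.368182.
chi^2 = 0.45 + 0.368182 = 0.8182

0.8182


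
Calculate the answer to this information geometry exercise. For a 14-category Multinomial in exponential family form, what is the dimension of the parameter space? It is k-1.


Exponential family dimension calculation:
For Multinomial with k=14 categories, dim = k-1 = 13.

13


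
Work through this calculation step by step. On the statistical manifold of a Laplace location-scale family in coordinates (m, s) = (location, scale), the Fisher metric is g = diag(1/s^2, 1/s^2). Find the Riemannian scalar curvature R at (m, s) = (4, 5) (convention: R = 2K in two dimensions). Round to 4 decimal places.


The metric has the form g = (A dm^2 + B ds^2)/s^2 with A = 1, B = 1.
Substitute u = sqrt(A/B)*m: g = B*(du^2 + ds^2)/s^2, i.e. B times the
Poincare upper half-plane metric, which has constant Gaussian curvature -1.
Scaling a 2D metric by a constant c divides the Gaussian curvature by c,
so K = -1/B = -1/(1) = -1.0000 everywhere (the point (m, s) = (4, 5) is irrelevant:
the curvature is constant).
Scalar curvature in dimension 2: R = 2K = -2/(1) = -2.0000.

-2.0000


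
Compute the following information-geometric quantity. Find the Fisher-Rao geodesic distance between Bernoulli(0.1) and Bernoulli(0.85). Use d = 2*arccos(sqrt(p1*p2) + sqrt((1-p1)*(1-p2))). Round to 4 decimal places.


Geodesic distance on Bernoulli manifold:
d(p1,p2) = 2*arccos(sqrt(p1*p2) + sqrt((1-p1)*(1-p2))).
sqrt(p1*p2) = sqrt(0.1*0.85) = 0.291548.
sqrt((1-p1)*(1-p2)) = sqrt(0.9*0.15) = 0.367423.
arg = 0.291548 + 0.367423 = 0.658971.
d = 2*arccos(0.658971) = 1.7027

1.7027


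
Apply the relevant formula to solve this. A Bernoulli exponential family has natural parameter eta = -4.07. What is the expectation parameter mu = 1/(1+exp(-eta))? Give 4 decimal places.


Dual coordinate (expectation parameter) for Bernoulli:
mu = 1/(1+exp(-eta)).
eta = -4.07.
exp(-eta) = exp(4.07) = 58.556963.
mu = 1/(1+58.556963) = 0.0168

0.0168


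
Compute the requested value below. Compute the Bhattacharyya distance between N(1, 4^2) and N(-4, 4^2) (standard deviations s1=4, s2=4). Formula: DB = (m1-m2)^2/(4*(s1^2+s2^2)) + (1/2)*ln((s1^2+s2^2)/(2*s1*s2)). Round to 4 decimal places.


Bhattacharyya distance between two Gaussians:
DB = (m1-m2)^2/(4*(s1^2+s2^2)) + (1/2)*ln((s1^2+s2^2)/(2*s1*s2)).
(m1-m2)^2 = (5)^2 = 25.
s1^2+s2^2 = 16 + 16 = 32.
term1 = 25/128 = 0.195312.
term2 = 0.5*ln(32/32.0) = 0.0.
DB = 0.195312 + 0.0 = 0.1953

0.1953


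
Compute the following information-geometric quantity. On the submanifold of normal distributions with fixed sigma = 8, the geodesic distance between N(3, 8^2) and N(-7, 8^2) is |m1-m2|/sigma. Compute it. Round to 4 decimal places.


On the fixed-variance normal subfamily, geodesic distance = |m1-m2|/sigma.
|3 - -7| = 10.
sigma = 8.
d = 10/8 = 1.2500

1.2500


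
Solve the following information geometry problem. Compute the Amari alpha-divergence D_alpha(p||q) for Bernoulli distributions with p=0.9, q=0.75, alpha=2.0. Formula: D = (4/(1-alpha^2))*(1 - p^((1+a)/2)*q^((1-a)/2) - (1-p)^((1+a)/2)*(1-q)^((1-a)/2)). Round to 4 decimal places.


Amari alpha-divergence:
D = (4/(1-alpha^2))*(1 - p^((1+a)/2)*q^((1-a)/2) - (1-p)^((1+a)/2)*(1-q)^((1-a)/2)).
alpha = 2.0, p = 0.9, q = 0.75.
e1 = (1+alpha)/2 = 1.5, e2 = (1-alpha)/2 = -0.5.
t1 = p^e1 * q^e2 = 0.9^1.5 * 0.75^-0.5 = 0.985901.
t2 = (1-p)^e1 * (1-q)^e2 = 0.1^1.5 * 0.25^-0.5 = 0.063246.
4/(1-alpha^2) = -1.333333.
D = -1.333333*(1 - 0.985901 - 0.063246) = 0.0655

0.0655


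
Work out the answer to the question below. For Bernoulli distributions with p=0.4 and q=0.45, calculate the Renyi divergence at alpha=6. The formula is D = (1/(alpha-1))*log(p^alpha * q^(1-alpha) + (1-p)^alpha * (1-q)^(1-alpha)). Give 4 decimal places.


Renyi divergence of order alpha between Bernoulli distributions:
D = (1/(alpha-1))*log(p^alpha * q^(1-alpha) + (1-p)^alpha * (1-q)^(1-alpha)).
alpha = 6, p = 0.4, q = 0.45.
p^alpha * q^(1-alpha) = 0.4^6 * 0.45^-5 = 0.221972.
(1-p)^alpha * (1-q)^(1-alpha) = 0.6^6 * 0.55^-5 = 0.927031.
sum = 0.221972 + 0.927031 = 1.149002.
D = (1/5)*log(1.149002) = 0.0278

0.0278


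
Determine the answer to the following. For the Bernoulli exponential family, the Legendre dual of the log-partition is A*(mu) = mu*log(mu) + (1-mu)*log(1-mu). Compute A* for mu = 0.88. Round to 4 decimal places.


Legendre transform for Bernoulli:
A*(mu) = mu*log(mu) + (1-mu)*log(1-mu).
mu = 0.88, 1-mu = 0.12.
mu*log(mu) = 0.88*log(0.88) = -0.112493.
(1-mu)*log(1-mu) = 0.12*log(0.12) = -0.254432.
A* = -0.112493 + -0.254432 = -0.3669

-0.3669


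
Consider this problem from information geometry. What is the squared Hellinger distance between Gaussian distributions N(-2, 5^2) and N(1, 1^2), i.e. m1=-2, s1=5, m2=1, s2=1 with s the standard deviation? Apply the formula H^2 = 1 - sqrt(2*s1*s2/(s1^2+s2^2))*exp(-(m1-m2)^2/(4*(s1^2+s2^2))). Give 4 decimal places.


Squared Hellinger distance for Gaussians:
H^2 = 1 - sqrt(2*s1*s2/(s1^2+s2^2)) * exp(-(m1-m2)^2/(4*(s1^2+s2^2))).
s1^2 = 25, s2^2 = 1, s1^2+s2^2 = 26.
sqrt(2*5*1/(26)) = 0.620174.
(m1-m2)^2 = (-3)^2 = 9.
exp(-9/(4*26)) = exp(-0.086538) = 0.9171.
H^2 = 1 - 0.620174*0.9171 = 0.4312

0.4312


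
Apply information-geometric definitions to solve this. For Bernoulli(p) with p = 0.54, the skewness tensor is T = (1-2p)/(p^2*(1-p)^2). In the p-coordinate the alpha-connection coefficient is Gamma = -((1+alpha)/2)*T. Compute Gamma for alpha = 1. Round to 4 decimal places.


Skewness (Amari-Chentsov) tensor: T = (1-2p)/(p^2*(1-p)^2).
p = 0.54, 1-2p = -0.08, p^2 = 0.2916, (1-p)^2 = 0.2116.
T = -0.08/(0.2916 * 0.2116) = -1.296543.
In the p-coordinate, Gamma^(alpha) = Gamma^(0) - (alpha/2)*T with Gamma^(0) = (1/2)*g'(p) = -T/2,
so Gamma^(alpha) = -((1+alpha)/2)*T.
alpha = 1, -(1+alpha)/2 = -1.0.
Gamma = -1.0 * -1.296543 = 1.2965

1.2965


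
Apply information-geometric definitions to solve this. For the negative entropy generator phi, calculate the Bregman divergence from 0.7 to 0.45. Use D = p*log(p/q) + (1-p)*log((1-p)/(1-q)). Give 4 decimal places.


Bregman divergence with negative entropy generator:
D = p*log(p/q) + (1-p)*log((1-p)/(1-q)).
p = 0.7, q = 0.45.
p*log(p/q) = 0.7*log(0.7/0.45) = 0.309283.
(1-p)*log((1-p)/(1-q)) = 0.3*log(0.3/0.55) = -0.181841.
D = 0.309283 + -0.181841 = 0.1274

0.1274


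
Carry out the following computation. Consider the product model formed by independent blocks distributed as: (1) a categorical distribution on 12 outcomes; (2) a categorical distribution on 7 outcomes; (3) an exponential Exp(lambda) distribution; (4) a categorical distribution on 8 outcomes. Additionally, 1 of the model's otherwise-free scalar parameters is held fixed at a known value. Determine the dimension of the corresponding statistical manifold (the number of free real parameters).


The dimension of a statistical manifold equals the number of free
(independent) real parameters of the model. For a product of independent
blocks the parameter counts add.
- categorical on 12 outcomes (probabilities sum to 1): 12-1 = 11.
- categorical on 7 outcomes (probabilities sum to 1): 7-1 = 6.
- exponential (lambda): 1.
- categorical on 8 outcomes (probabilities sum to 1): 8-1 = 7.
Total = 11 + 6 + 1 + 7 = 25.
1 parameter(s) fixed at known values: 25 - 1 = 24.
Dimension = 24

24


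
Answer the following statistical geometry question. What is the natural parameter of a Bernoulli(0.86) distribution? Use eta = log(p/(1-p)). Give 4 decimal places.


Natural parameter for Bernoulli: eta = log(p/(1-p)).
p = 0.86, 1-p = 0.14.
p/(1-p) = 6.142857.
eta = log(6.142857) = 1.8153

1.8153


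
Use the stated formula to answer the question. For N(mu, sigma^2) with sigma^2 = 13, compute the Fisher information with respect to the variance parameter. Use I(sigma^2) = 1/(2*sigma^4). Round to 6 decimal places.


Fisher information for variance: I(sigma^2) = 1/(2*sigma^4).
sigma^2 = 13, so sigma^4 = 169.
I = 1/(2*169) = 1/338 = 0.002959

0.002959
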